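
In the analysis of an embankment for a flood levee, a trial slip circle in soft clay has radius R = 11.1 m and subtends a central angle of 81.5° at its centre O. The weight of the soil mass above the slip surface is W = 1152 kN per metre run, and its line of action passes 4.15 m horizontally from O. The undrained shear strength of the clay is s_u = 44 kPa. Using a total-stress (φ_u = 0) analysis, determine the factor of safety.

Taking moments about the centre O, the resisting moment is provided by the undrained shear strength acting along the arc:
Arc length L_a = R·θ = 11.1·(81.5°·π/180) = 11.1·1.4224 = 15.79 m
M_R = s_u·L_a·R = 44·15.79·11.1 = 7711.4 kN·m/m
M_D = W·d = 1152·4.15 = 4780.8 kN·m/m
FS = M_R / M_D = 7711.4 / 4780.8 = 1.613

FS = 1.61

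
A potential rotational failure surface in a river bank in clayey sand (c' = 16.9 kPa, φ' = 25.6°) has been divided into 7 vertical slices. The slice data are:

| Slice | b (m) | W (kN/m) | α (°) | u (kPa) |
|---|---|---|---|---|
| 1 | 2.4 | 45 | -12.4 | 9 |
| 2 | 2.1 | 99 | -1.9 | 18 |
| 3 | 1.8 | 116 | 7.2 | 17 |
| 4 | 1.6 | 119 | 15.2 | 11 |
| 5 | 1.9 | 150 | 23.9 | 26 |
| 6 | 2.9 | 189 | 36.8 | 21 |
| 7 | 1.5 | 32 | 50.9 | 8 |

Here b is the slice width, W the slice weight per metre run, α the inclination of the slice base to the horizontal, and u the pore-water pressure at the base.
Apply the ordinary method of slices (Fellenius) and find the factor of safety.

Ordinary method of slices: FS = Σ[c'·Δl_i + (W_i cosα_i − u_i·Δl_i)·tanφ'] / Σ W_i sinα_i, with Δl_i = b_i / cosα_i.
Slice 1: Δl = 2.4/cos(-12.4°) = 2.457 m; N'_1 = 45·cos(-12.4°) − 9·2.457 = 21.8; c'Δl = 41.53; W sinα = -9.7
Slice 2: Δl = 2.1/cos(-1.9°) = 2.101 m; N'_2 = 99·cos(-1.9°) − 18·2.101 = 61.1; c'Δl = 35.51; W sinα = -3.3
Slice 3: Δl = 1.8/cos7.2° = 1.814 m; N'_3 = 116·cos7.2° − 17·1.814 = 84.2; c'Δl = 30.66; W sinα = 14.5
Slice 4: Δl = 1.6/cos15.2° = 1.658 m; N'_4 = 119·cos15.2° − 11·1.658 = 96.6; c'Δl = 28.02; W sinα = 31.2
Slice 5: Δl = 1.9/cos23.9° = 2.078 m; N'_5 = 150·cos23.9° − 26·2.078 = 83.1; c'Δl = 35.12; W sinα = 60.8
Slice 6: Δl = 2.9/cos36.8° = 3.622 m; N'_6 = 189·cos36.8° − 21·3.622 = 75.3; c'Δl = 61.21; W sinα = 113.2
Slice 7: Δl = 1.5/cos50.9° = 2.378 m; N'_7 = 32·cos50.9° − 8·2.378 = 1.2; c'Δl = 40.19; W sinα = 24.8
Σc'Δl = 272.2 kN/m; ΣN' = 423.3 kN/m; ΣW sinα = 231.6 kN/m
Resisting = 272.2 + 423.3·tan25.6° = 272.2 + 202.8 = 475.1 kN/m
FS = 475.1 / 231.6 = 2.051

FS = 2.05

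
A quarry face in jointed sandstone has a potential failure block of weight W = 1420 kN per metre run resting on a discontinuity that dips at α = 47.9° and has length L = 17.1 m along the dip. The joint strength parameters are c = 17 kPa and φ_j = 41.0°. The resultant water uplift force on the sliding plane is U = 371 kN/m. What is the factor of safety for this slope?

Resolving the block weight along and normal to the plane and applying the Mohr–Coulomb strength on the joint:
N' = W cosα − U = 1420·cos47.9° − 371 = 581.0 kN/m
Driving force T = W sinα = 1420·sin47.9° = 1053.6 kN/m
Resisting force R = c·L + N'·tanφ_j = 17·17.1 + 581.0·tan41.0° = 290.7 + 505.1 = 795.8 kN/m
FS = R / T = 795.8 / 1053.6 = 0.755

FS = 0.76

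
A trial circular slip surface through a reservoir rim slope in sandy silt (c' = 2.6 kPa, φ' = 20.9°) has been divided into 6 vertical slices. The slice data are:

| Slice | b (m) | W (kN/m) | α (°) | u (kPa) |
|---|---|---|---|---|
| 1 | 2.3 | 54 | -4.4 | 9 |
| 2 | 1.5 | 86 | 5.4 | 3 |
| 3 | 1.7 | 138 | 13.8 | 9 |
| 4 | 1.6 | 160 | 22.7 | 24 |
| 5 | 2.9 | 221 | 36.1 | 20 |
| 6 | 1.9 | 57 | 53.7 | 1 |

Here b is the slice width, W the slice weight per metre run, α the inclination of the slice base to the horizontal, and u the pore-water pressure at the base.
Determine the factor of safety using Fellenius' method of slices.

Ordinary method of slices: FS = Σ[c'·Δl_i + (W_i cosα_i − u_i·Δl_i)·tanφ'] / Σ W_i sinα_i, with Δl_i = b_i / cosα_i.
Slice 1: Δl = 2.3/cos(-4.4°) = 2.307 m; N'_1 = 54·cos(-4.4°) − 9·2.307 = 33.1; c'Δl = 6.00; W sinα = -4.1
Slice 2: Δl = 1.5/cos5.4° = 1.507 m; N'_2 = 86·cos5.4° − 3·1.507 = 81.1; c'Δl = 3.92; W sinα = 8.1
Slice 3: Δl = 1.7/cos13.8° = 1.751 m; N'_3 = 138·cos13.8° − 9·1.751 = 118.3; c'Δl = 4.55; W sinα = 32.9
Slice 4: Δl = 1.6/cos22.7° = 1.734 m; N'_4 = 160·cos22.7° − 24·1.734 = 106.0; c'Δl = 4.51; W sinα = 61.7
Slice 5: Δl = 2.9/cos36.1° = 3.589 m; N'_5 = 221·cos36.1° − 20·3.589 = 106.8; c'Δl = 9.33; W sinα = 130.2
Slice 6: Δl = 1.9/cos53.7° = 3.209 m; N'_6 = 57·cos53.7° − 1·3.209 = 30.5; c'Δl = 8.34; W sinα = 45.9
Σc'Δl = 36.7 kN/m; ΣN' = 475.7 kN/m; ΣW sinα = 274.8 kN/m
Resisting = 36.7 + 475.7·tan20.9° = 36.7 + 181.7 = 218.3 kN/m
FS = 218.3 / 274.8 = 0.795

FS = 0.79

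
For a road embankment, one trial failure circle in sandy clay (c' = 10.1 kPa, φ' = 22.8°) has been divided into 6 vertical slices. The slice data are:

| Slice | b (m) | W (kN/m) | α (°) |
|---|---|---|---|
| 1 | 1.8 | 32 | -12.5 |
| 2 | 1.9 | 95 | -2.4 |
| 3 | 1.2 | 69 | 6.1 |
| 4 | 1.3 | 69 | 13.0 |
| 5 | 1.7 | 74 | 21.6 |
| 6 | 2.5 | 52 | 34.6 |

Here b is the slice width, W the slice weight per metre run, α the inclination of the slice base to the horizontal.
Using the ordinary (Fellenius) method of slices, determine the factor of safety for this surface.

Ordinary method of slices: FS = Σ[c'·Δl_i + (W_i cosα_i)·tanφ'] / Σ W_i sinα_i, with Δl_i = b_i / cosα_i.
Slice 1: Δl = 1.8/cos(-12.5°) = 1.844 m; N'_1 = 32·cos(-12.5°) = 31.2; c'Δl = 18.62; W sinα = -6.9
Slice 2: Δl = 1.9/cos(-2.4°) = 1.902 m; N'_2 = 95·cos(-2.4°) = 94.9; c'Δl = 19.21; W sinα = -4.0
Slice 3: Δl = 1.2/cos6.1° = 1.207 m; N'_3 = 69·cos6.1° = 68.6; c'Δl = 12.19; W sinα = 7.3
Slice 4: Δl = 1.3/cos13.0° = 1.334 m; N'_4 = 69·cos13.0° = 67.2; c'Δl = 13.48; W sinα = 15.5
Slice 5: Δl = 1.7/cos21.6° = 1.828 m; N'_5 = 74·cos21.6° = 68.8; c'Δl = 18.47; W sinα = 27.2
Slice 6: Δl = 2.5/cos34.6° = 3.037 m; N'_6 = 52·cos34.6° = 42.8; c'Δl = 30.68; W sinα = 29.5
Σc'Δl = 112.6 kN/m; ΣN' = 373.6 kN/m; ΣW sinα = 68.7 kN/m
Resisting = 112.6 + 373.6·tan22.8° = 112.6 + 157.0 = 269.7 kN/m
FS = 269.7 / 68.7 = 3.924

FS = 3.92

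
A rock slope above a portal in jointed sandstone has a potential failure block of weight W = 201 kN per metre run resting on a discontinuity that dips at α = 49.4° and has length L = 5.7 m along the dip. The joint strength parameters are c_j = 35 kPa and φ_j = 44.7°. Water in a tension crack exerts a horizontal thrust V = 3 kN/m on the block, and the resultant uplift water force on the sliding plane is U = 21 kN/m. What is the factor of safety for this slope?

Resolving the block weight along and normal to the plane and applying the Mohr–Coulomb strength on the joint:
N' = W cosα − U − V sinα = 201·cos49.4° − 21 − 3·sin49.4° = 107.5 kN/m
Driving force T = W sinα + V cosα = 201·sin49.4° + 3·cos49.4° = 154.6 kN/m
Resisting force R = c_j·L + N'·tanφ_j = 35·5.7 + 107.5·tan44.7° = 199.5 + 106.4 = 305.9 kN/m
FS = R / T = 305.9 / 154.6 = 1.979

FS = 1.98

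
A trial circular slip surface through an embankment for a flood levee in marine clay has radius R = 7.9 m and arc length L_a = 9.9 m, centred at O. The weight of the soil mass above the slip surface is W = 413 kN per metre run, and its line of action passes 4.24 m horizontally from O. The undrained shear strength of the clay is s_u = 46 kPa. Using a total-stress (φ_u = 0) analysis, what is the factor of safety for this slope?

Taking moments about the centre O, the resisting moment is provided by the undrained shear strength acting along the arc:
M_R = s_u·L_a·R = 46·9.90·7.9 = 3597.7 kN·m/m
M_D = W·d = 413·4.24 = 1751.1 kN·m/m
FS = M_R / M_D = 3597.7 / 1751.1 = 2.054

FS = 2.05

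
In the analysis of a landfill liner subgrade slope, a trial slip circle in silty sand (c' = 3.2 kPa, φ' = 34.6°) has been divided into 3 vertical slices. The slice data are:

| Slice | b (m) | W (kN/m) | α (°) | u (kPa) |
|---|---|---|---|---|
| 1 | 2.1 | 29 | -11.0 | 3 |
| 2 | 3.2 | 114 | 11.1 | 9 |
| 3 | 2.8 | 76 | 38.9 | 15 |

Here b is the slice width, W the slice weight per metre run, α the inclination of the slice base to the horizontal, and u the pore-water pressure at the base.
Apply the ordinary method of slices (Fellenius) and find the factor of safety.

FS = 1.63

Ordinary method of slices: FS = Σ[c'·Δl_i + (W_i cosα_i − u_i·Δl_i)·tanφ'] / Σ W_i sinα_i, with Δl_i = b_i / cosα_i.
Slice 1: Δl = 2.1/cos(-11.0°) = 2.139 m; N'_1 = 29·cos(-11.0°) − 3·2.139 = 22.0; c'Δl = 6.85; W sinα = -5.5
Slice 2: Δl = 3.2/cos11.1° = 3.261 m; N'_2 = 114·cos11.1° − 9·3.261 = 82.5; c'Δl = 10.44; W sinα = 21.9
Slice 3: Δl = 2.8/cos38.9° = 3.598 m; N'_3 = 76·cos38.9° − 15·3.598 = 5.2; c'Δl = 11.51; W sinα = 47.7
Σc'Δl = 28.8 kN/m; ΣN' = 109.7 kN/m; ΣW sinα = 64.1 kN/m
Resisting = 28.8 + 109.7·tan34.6° = 28.8 + 75.7 = 104.5 kN/m
FS = 104.5 / 64.1 = 1.629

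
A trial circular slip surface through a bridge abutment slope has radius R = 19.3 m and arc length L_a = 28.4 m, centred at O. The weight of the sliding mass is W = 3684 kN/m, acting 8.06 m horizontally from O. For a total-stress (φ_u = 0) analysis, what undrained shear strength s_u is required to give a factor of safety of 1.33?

FS = s_u·L_a·R / (W·d), so s_u = FS·W·d / (L_a·R).
s_u = 1.33·3684·8.06 / (28.40·19.3) = 39491.7 / 548.12 = 72.05 kPa

s_u = 72.0 kPa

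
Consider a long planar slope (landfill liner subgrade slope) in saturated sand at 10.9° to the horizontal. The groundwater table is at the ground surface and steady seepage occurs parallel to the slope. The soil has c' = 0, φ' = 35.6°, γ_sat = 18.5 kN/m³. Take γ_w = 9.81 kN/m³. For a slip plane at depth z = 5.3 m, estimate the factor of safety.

With seepage parallel to the slope and the water table at the surface, the effective normal stress on the slip plane uses the buoyant unit weight γ' = γ_sat − γ_w while the driving shear stress uses γ_sat:
FS = [c' + γ' z cos²β tanφ'] / [γ_sat z sinβ cosβ]
(For c' = 0 this reduces to FS = (γ'/γ_sat)·tanφ'/tanβ.)
γ' = 18.5 − 9.81 = 8.69 kN/m³
Numerator = 0.0 + 8.69·5.3·cos²10.9°·tan35.6° = 0.0 + 8.69·5.3·0.9642·0.7159 = 31.795 kPa
Denominator = 18.5·5.3·sin10.9°·cos10.9° = 18.5·5.3·0.1891·0.9820 = 18.206 kPa
FS = 31.795 / 18.206 = 1.746

FS = 1.75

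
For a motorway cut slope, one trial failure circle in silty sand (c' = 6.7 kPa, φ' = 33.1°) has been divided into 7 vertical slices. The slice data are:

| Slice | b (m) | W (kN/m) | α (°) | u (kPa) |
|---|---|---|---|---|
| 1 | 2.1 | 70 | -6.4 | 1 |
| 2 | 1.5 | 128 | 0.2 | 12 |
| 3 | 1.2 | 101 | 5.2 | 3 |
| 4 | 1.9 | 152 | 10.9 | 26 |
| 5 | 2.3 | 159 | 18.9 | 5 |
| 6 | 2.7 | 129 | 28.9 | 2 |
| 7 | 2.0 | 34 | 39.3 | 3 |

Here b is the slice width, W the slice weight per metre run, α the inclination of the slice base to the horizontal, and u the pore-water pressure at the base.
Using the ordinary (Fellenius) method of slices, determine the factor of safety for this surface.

FS = 3.10

Ordinary method of slices: FS = Σ[c'·Δl_i + (W_i cosα_i − u_i·Δl_i)·tanφ'] / Σ W_i sinα_i, with Δl_i = b_i / cosα_i.
Slice 1: Δl = 2.1/cos(-6.4°) = 2.113 m; N'_1 = 70·cos(-6.4°) − 1·2.113 = 67.5; c'Δl = 14.16; W sinα = -7.8
Slice 2: Δl = 1.5/cos0.2° = 1.500 m; N'_2 = 128·cos0.2° − 12·1.500 = 110.0; c'Δl = 10.05; W sinα = 0.4
Slice 3: Δl = 1.2/cos5.2° = 1.205 m; N'_3 = 101·cos5.2° − 3·1.205 = 97.0; c'Δl = 8.07; W sinα = 9.2
Slice 4: Δl = 1.9/cos10.9° = 1.935 m; N'_4 = 152·cos10.9° − 26·1.935 = 99.0; c'Δl = 12.96; W sinα = 28.7
Slice 5: Δl = 2.3/cos18.9° = 2.431 m; N'_5 = 159·cos18.9° − 5·2.431 = 138.3; c'Δl = 16.29; W sinα = 51.5
Slice 6: Δl = 2.7/cos28.9° = 3.084 m; N'_6 = 129·cos28.9° − 2·3.084 = 106.8; c'Δl = 20.66; W sinα = 62.3
Slice 7: Δl = 2.0/cos39.3° = 2.585 m; N'_7 = 34·cos39.3° − 3·2.585 = 18.6; c'Δl = 17.32; W sinα = 21.5
Σc'Δl = 99.5 kN/m; ΣN' = 637.0 kN/m; ΣW sinα = 165.9 kN/m
Resisting = 99.5 + 637.0·tan33.1° = 99.5 + 415.2 = 514.7 kN/m
FS = 514.7 / 165.9 = 3.102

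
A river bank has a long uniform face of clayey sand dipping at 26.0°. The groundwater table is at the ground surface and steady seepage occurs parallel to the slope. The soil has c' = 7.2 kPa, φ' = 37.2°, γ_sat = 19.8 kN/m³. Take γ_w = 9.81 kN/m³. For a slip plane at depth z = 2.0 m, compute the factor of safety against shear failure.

With seepage parallel to the slope and the water table at the surface, the effective normal stress on the slip plane uses the buoyant unit weight γ' = γ_sat − γ_w while the driving shear stress uses γ_sat:
FS = [c' + γ' z cos²β tanφ'] / [γ_sat z sinβ cosβ]
γ' = 19.8 − 9.81 = 9.99 kN/m³
Numerator = 7.2 + 9.99·2.0·cos²26.0°·tan37.2° = 7.2 + 9.99·2.0·0.8078·0.7590 = 19.451 kPa
Denominator = 19.8·2.0·sin26.0°·cos26.0° = 19.8·2.0·0.4384·0.8988 = 15.603 kPa
FS = 19.451 / 15.603 = 1.247

FS = 1.25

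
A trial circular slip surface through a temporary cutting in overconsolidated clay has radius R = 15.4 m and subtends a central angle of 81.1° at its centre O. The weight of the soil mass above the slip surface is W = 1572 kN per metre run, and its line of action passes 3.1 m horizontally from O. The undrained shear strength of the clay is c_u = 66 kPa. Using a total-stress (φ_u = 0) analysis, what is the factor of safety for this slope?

Taking moments about the centre O, the resisting moment is provided by the undrained shear strength acting along the arc:
Arc length L_a = R·θ = 15.4·(81.1°·π/180) = 15.4·1.4155 = 21.80 m
M_R = c_u·L_a·R = 66·21.80·15.4 = 22155.6 kN·m/m
M_D = W·d = 1572·3.1 = 4873.2 kN·m/m
FS = M_R / M_D = 22155.6 / 4873.2 = 4.546

FS = 4.55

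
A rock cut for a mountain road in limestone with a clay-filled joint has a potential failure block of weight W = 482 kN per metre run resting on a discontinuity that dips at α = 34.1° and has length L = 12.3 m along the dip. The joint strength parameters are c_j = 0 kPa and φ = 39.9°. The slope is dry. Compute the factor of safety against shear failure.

Resolving the block weight along and normal to the plane and applying the Mohr–Coulomb strength on the joint:
N' = W cosα = 482·cos34.1° = 399.1 kN/m
Driving force T = W sinα = 482·sin34.1° = 270.2 kN/m
Resisting force R = c_j·L + N'·tanφ = 0·12.3 + 399.1·tan39.9° = 0.0 + 333.7 = 333.7 kN/m
FS = R / T = 333.7 / 270.2 = 1.235

FS = 1.23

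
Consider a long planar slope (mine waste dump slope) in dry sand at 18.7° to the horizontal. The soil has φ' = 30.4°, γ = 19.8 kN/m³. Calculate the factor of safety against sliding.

FS = 1.73

For a dry cohesionless infinite slope the factor of safety is FS = tanφ' / tanβ.
FS = tan30.4° / tan18.7° = 0.5867 / 0.3385 = 1.733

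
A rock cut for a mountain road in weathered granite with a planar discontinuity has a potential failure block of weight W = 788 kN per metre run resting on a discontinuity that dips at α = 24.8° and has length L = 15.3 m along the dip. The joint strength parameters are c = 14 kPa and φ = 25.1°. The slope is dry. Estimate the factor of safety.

Resolving the block weight along and normal to the plane and applying the Mohr–Coulomb strength on the joint:
N' = W cosα = 788·cos24.8° = 715.3 kN/m
Driving force T = W sinα = 788·sin24.8° = 330.5 kN/m
Resisting force R = c·L + N'·tanφ = 14·15.3 + 715.3·tan25.1° = 214.2 + 335.1 = 549.3 kN/m
FS = R / T = 549.3 / 330.5 = 1.662

FS = 1.66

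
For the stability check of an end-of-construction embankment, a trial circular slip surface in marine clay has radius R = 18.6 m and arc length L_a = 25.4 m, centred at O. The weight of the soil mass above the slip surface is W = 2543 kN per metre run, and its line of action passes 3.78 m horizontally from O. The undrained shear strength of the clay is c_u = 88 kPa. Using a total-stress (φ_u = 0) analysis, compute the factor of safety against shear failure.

FS = 4.33

Taking moments about the centre O, the resisting moment is provided by the undrained shear strength acting along the arc:
M_R = c_u·L_a·R = 88·25.40·18.6 = 41574.7 kN·m/m
M_D = W·d = 2543·3.78 = 9612.5 kN·m/m
FS = M_R / M_D = 41574.7 / 9612.5 = 4.325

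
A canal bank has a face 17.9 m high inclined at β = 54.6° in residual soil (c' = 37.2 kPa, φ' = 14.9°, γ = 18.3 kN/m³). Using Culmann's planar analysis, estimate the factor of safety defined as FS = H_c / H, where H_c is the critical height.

H_c = (4c'/γ) · sinβ cosφ' / [1 − cos(β − φ')]
    = (4·37.2/18.3) · sin54.6°·cos14.9° / [1 − cos39.7°]
    = 8.131 · 0.7877 / 0.2306 = 27.78 m
FS = H_c / H = 27.78 / 17.9 = 1.552

FS = 1.55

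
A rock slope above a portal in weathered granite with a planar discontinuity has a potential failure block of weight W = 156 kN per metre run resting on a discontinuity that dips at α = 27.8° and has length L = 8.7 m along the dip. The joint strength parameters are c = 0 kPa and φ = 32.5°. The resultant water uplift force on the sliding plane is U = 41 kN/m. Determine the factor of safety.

Resolving the block weight along and normal to the plane and applying the Mohr–Coulomb strength on the joint:
N' = W cosα − U = 156·cos27.8° − 41 = 97.0 kN/m
Driving force T = W sinα = 156·sin27.8° = 72.8 kN/m
Resisting force R = c·L + N'·tanφ = 0·8.7 + 97.0·tan32.5° = 0.0 + 61.8 = 61.8 kN/m
FS = R / T = 61.8 / 72.8 = 0.849

FS = 0.85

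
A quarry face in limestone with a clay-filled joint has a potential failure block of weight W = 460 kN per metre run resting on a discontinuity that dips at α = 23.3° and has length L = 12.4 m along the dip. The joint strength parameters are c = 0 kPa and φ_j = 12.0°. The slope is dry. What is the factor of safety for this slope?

Resolving the block weight along and normal to the plane and applying the Mohr–Coulomb strength on the joint:
N' = W cosα = 460·cos23.3° = 422.5 kN/m
Driving force T = W sinα = 460·sin23.3° = 182.0 kN/m
Resisting force R = c·L + N'·tanφ_j = 0·12.4 + 422.5·tan12.0° = 0.0 + 89.8 = 89.8 kN/m
FS = R / T = 89.8 / 182.0 = 0.494

FS = 0.49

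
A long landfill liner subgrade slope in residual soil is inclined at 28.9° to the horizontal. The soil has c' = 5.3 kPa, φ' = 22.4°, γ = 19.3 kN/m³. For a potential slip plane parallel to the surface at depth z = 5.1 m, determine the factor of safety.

For an infinite slope with a slip plane parallel to the surface (no pore pressure): FS = [c' + γz cos²β tanφ'] / [γz sinβ cosβ].
γz = 19.3·5.1 = 98.43 kN/m²
Numerator = 5.3 + 98.43·cos²28.9°·tan22.4° = 5.3 + 98.43·0.7664·0.4122 = 36.394 kPa
Denominator = 98.43·sin28.9°·cos28.9° = 98.43·0.4833·0.8755 = 41.645 kPa
FS = 36.394 / 41.645 = 0.874

FS = 0.87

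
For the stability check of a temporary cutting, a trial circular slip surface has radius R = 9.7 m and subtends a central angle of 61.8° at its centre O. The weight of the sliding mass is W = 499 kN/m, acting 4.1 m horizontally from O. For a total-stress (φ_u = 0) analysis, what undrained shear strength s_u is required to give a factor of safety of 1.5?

FS = s_u·L_a·R / (W·d), so s_u = FS·W·d / (L_a·R).
Arc length L_a = R·θ = 9.7·(61.8°·π/180) = 9.7·1.0786 = 10.46 m
s_u = 1.5·499·4.1 / (10.46·9.7) = 3068.8 / 101.49 = 30.24 kPa

s_u = 30.2 kPa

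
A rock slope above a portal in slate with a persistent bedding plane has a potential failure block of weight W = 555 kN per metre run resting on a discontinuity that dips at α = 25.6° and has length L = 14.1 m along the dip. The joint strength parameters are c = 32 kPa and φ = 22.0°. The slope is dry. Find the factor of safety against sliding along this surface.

FS = 2.72

Resolving the block weight along and normal to the plane and applying the Mohr–Coulomb strength on the joint:
N' = W cosα = 555·cos25.6° = 500.5 kN/m
Driving force T = W sinα = 555·sin25.6° = 239.8 kN/m
Resisting force R = c·L + N'·tanφ = 32·14.1 + 500.5·tan22.0° = 451.2 + 202.2 = 653.4 kN/m
FS = R / T = 653.4 / 239.8 = 2.725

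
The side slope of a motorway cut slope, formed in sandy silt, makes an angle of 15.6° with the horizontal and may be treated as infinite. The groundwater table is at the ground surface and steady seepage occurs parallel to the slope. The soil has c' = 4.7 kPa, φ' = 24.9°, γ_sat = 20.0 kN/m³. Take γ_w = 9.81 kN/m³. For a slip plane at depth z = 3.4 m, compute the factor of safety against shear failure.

FS = 1.11

With seepage parallel to the slope and the water table at the surface, the effective normal stress on the slip plane uses the buoyant unit weight γ' = γ_sat − γ_w while the driving shear stress uses γ_sat:
FS = [c' + γ' z cos²β tanφ'] / [γ_sat z sinβ cosβ]
γ' = 20.0 − 9.81 = 10.19 kN/m³
Numerator = 4.7 + 10.19·3.4·cos²15.6°·tan24.9° = 4.7 + 10.19·3.4·0.9277·0.4642 = 19.619 kPa
Denominator = 20.0·3.4·sin15.6°·cos15.6° = 20.0·3.4·0.2689·0.9632 = 17.613 kPa
FS = 19.619 / 17.613 = 1.114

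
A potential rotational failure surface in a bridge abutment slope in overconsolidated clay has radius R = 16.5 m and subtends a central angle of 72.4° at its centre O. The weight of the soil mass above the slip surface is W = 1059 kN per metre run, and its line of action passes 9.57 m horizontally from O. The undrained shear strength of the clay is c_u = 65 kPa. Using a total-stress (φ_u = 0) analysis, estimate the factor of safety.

FS = 2.21

Taking moments about the centre O, the resisting moment is provided by the undrained shear strength acting along the arc:
Arc length L_a = R·θ = 16.5·(72.4°·π/180) = 16.5·1.2636 = 20.85 m
M_R = c_u·L_a·R = 65·20.85·16.5 = 22361.3 kN·m/m
M_D = W·d = 1059·9.57 = 10134.6 kN·m/m
FS = M_R / M_D = 22361.3 / 10134.6 = 2.206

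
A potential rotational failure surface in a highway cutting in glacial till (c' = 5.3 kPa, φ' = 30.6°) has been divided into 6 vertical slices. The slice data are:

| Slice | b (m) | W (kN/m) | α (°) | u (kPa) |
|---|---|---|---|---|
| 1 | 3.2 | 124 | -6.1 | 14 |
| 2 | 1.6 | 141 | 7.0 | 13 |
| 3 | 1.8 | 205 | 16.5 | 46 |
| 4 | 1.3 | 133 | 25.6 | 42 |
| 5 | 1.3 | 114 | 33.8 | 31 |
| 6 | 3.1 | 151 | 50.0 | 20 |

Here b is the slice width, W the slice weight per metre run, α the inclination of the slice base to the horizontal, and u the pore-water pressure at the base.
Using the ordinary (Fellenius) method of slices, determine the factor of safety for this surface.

FS = 1.08

Ordinary method of slices: FS = Σ[c'·Δl_i + (W_i cosα_i − u_i·Δl_i)·tanφ'] / Σ W_i sinα_i, with Δl_i = b_i / cosα_i.
Slice 1: Δl = 3.2/cos(-6.1°) = 3.218 m; N'_1 = 124·cos(-6.1°) − 14·3.218 = 78.2; c'Δl = 17.06; W sinα = -13.2
Slice 2: Δl = 1.6/cos7.0° = 1.612 m; N'_2 = 141·cos7.0° − 13·1.612 = 119.0; c'Δl = 8.54; W sinα = 17.2
Slice 3: Δl = 1.8/cos16.5° = 1.877 m; N'_3 = 205·cos16.5° − 46·1.877 = 110.2; c'Δl = 9.95; W sinα = 58.2
Slice 4: Δl = 1.3/cos25.6° = 1.442 m; N'_4 = 133·cos25.6° − 42·1.442 = 59.4; c'Δl = 7.64; W sinα = 57.5
Slice 5: Δl = 1.3/cos33.8° = 1.564 m; N'_5 = 114·cos33.8° − 31·1.564 = 46.2; c'Δl = 8.29; W sinα = 63.4
Slice 6: Δl = 3.1/cos50.0° = 4.823 m; N'_6 = 151·cos50.0° − 20·4.823 = 0.6; c'Δl = 25.56; W sinα = 115.7
Σc'Δl = 77.0 kN/m; ΣN' = 413.7 kN/m; ΣW sinα = 298.8 kN/m
Resisting = 77.0 + 413.7·tan30.6° = 77.0 + 244.6 = 321.7 kN/m
FS = 321.7 / 298.8 = 1.077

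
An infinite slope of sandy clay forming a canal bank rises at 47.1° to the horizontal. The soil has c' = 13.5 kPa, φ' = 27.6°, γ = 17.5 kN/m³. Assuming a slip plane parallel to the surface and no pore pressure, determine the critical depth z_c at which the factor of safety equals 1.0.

Setting FS = 1.00 in FS = [c' + γz cos²β tanφ'] / [γz sinβ cosβ] and solving for z:
z = c' / [γ cosβ (FS·sinβ − cosβ·tanφ')]
  = 13.5 / [17.5·cos47.1°·(1.00·sin47.1° − cos47.1°·tan27.6°)]
  = 13.5 / [17.5·0.6807·(1.00·0.7325 − 0.6807·0.5228)]
  = 13.5 / 4.4871 = 3.009 m

z_c = 3.01 m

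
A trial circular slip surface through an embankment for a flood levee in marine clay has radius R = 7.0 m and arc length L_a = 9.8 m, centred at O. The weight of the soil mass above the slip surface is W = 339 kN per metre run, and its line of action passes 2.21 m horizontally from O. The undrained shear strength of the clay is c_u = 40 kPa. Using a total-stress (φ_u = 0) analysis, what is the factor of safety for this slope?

FS = 3.66

Taking moments about the centre O, the resisting moment is provided by the undrained shear strength acting along the arc:
M_R = c_u·L_a·R = 40·9.80·7.0 = 2744.0 kN·m/m
M_D = W·d = 339·2.21 = 749.2 kN·m/m
FS = M_R / M_D = 2744.0 / 749.2 = 3.663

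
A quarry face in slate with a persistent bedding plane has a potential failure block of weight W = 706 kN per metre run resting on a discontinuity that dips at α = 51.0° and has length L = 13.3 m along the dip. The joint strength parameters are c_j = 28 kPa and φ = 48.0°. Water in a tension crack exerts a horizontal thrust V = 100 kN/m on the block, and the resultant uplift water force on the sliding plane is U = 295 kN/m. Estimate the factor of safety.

FS = 0.74

Resolving the block weight along and normal to the plane and applying the Mohr–Coulomb strength on the joint:
N' = W cosα − U − V sinα = 706·cos51.0° − 295 − 100·sin51.0° = 71.6 kN/m
Driving force T = W sinα + V cosα = 706·sin51.0° + 100·cos51.0° = 611.6 kN/m
Resisting force R = c_j·L + N'·tanφ = 28·13.3 + 71.6·tan48.0° = 372.4 + 79.5 = 451.9 kN/m
FS = R / T = 451.9 / 611.6 = 0.739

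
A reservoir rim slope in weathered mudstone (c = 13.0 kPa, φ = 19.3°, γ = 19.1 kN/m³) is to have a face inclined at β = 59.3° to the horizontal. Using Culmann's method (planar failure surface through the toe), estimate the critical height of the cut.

H_c = 9.44 m

Culmann's analysis gives the critical failure plane at α_cr = (β + φ)/2 = (59.3 + 19.3)/2 = 39.3°, and the critical height
H_c = (4c/γ) · sinβ cosφ / [1 − cos(β − φ)]
    = (4·13.0/19.1) · sin59.3°·cos19.3° / [1 − cos(40.0°)]
    = 2.723 · 0.8599·0.9438 / [1 − 0.7660]
    = 2.723 · 0.8115 / 0.2340
    = 9.44 m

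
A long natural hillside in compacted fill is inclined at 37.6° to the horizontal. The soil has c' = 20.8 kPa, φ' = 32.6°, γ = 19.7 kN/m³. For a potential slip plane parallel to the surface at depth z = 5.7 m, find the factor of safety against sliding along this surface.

For an infinite slope with a slip plane parallel to the surface (no pore pressure): FS = [c' + γz cos²β tanφ'] / [γz sinβ cosβ].
γz = 19.7·5.7 = 112.29 kN/m²
Numerator = 20.8 + 112.29·cos²37.6°·tan32.6° = 20.8 + 112.29·0.6277·0.6395 = 65.878 kPa
Denominator = 112.29·sin37.6°·cos37.6° = 112.29·0.6101·0.7923 = 54.282 kPa
FS = 65.878 / 54.282 = 1.214

FS = 1.21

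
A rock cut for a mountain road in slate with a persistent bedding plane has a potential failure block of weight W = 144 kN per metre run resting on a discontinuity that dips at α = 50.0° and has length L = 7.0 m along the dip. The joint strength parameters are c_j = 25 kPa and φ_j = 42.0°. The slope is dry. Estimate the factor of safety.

Resolving the block weight along and normal to the plane and applying the Mohr–Coulomb strength on the joint:
N' = W cosα = 144·cos50.0° = 92.6 kN/m
Driving force T = W sinα = 144·sin50.0° = 110.3 kN/m
Resisting force R = c_j·L + N'·tanφ_j = 25·7.0 + 92.6·tan42.0° = 175.0 + 83.3 = 258.3 kN/m
FS = R / T = 258.3 / 110.3 = 2.342

FS = 2.34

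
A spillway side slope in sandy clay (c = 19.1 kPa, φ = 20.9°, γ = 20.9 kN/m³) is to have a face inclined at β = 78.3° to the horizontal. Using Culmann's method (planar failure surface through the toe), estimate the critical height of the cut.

H_c = 7.25 m

Culmann's analysis gives the critical failure plane at α_cr = (β + φ)/2 = (78.3 + 20.9)/2 = 49.6°, and the critical height
H_c = (4c/γ) · sinβ cosφ / [1 − cos(β − φ)]
    = (4·19.1/20.9) · sin78.3°·cos20.9° / [1 − cos(57.4°)]
    = 3.656 · 0.9792·0.9342 / [1 − 0.5388]
    = 3.656 · 0.9148 / 0.4612
    = 7.25 m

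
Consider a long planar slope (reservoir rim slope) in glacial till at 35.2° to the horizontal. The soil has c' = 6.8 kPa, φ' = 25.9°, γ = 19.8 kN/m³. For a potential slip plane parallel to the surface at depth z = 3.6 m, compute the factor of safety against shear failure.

For an infinite slope with a slip plane parallel to the surface (no pore pressure): FS = [c' + γz cos²β tanφ'] / [γz sinβ cosβ].
γz = 19.8·3.6 = 71.28 kN/m²
Numerator = 6.8 + 71.28·cos²35.2°·tan25.9° = 6.8 + 71.28·0.6677·0.4856 = 29.911 kPa
Denominator = 71.28·sin35.2°·cos35.2° = 71.28·0.5764·0.8171 = 33.575 kPa
FS = 29.911 / 33.575 = 0.891

FS = 0.89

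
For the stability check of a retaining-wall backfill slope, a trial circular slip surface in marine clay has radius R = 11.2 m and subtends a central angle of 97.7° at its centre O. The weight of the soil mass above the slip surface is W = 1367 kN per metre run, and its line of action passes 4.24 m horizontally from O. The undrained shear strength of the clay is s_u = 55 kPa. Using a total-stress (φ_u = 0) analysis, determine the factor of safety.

Taking moments about the centre O, the resisting moment is provided by the undrained shear strength acting along the arc:
Arc length L_a = R·θ = 11.2·(97.7°·π/180) = 11.2·1.7052 = 19.10 m
M_R = s_u·L_a·R = 55·19.10·11.2 = 11764.4 kN·m/m
M_D = W·d = 1367·4.24 = 5796.1 kN·m/m
FS = M_R / M_D = 11764.4 / 5796.1 = 2.030

FS = 2.03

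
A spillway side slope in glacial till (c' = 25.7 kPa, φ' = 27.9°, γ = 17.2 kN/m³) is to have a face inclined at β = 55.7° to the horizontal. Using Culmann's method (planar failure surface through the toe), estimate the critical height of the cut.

Culmann's analysis gives the critical failure plane at α_cr = (β + φ')/2 = (55.7 + 27.9)/2 = 41.8°, and the critical height
H_c = (4c'/γ) · sinβ cosφ' / [1 − cos(β − φ')]
    = (4·25.7/17.2) · sin55.7°·cos27.9° / [1 − cos(27.8°)]
    = 5.977 · 0.8261·0.8838 / [1 − 0.8846]
    = 5.977 · 0.7301 / 0.1154
    = 37.81 m

H_c = 37.81 m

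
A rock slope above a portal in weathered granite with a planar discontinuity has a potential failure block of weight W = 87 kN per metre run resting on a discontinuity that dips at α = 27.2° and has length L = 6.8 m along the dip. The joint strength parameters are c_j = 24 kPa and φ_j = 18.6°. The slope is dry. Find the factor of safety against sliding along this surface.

Resolving the block weight along and normal to the plane and applying the Mohr–Coulomb strength on the joint:
N' = W cosα = 87·cos27.2° = 77.4 kN/m
Driving force T = W sinα = 87·sin27.2° = 39.8 kN/m
Resisting force R = c_j·L + N'·tanφ_j = 24·6.8 + 77.4·tan18.6° = 163.2 + 26.0 = 189.2 kN/m
FS = R / T = 189.2 / 39.8 = 4.759

FS = 4.76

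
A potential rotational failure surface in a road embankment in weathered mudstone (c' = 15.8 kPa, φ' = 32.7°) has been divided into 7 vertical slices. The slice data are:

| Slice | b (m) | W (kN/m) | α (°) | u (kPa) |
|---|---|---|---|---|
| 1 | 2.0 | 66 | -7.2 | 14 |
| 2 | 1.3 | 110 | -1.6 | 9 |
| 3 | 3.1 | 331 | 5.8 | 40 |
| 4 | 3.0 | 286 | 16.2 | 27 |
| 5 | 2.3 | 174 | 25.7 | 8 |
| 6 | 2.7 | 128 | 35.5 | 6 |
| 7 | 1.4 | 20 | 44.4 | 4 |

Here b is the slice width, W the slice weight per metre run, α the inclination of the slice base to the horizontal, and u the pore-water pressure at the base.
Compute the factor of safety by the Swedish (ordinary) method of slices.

FS = 2.86

Ordinary method of slices: FS = Σ[c'·Δl_i + (W_i cosα_i − u_i·Δl_i)·tanφ'] / Σ W_i sinα_i, with Δl_i = b_i / cosα_i.
Slice 1: Δl = 2.0/cos(-7.2°) = 2.016 m; N'_1 = 66·cos(-7.2°) − 14·2.016 = 37.3; c'Δl = 31.85; W sinα = -8.3
Slice 2: Δl = 1.3/cos(-1.6°) = 1.301 m; N'_2 = 110·cos(-1.6°) − 9·1.301 = 98.3; c'Δl = 20.55; W sinα = -3.1
Slice 3: Δl = 3.1/cos5.8° = 3.116 m; N'_3 = 331·cos5.8° − 40·3.116 = 204.7; c'Δl = 49.23; W sinα = 33.4
Slice 4: Δl = 3.0/cos16.2° = 3.124 m; N'_4 = 286·cos16.2° − 27·3.124 = 190.3; c'Δl = 49.36; W sinα = 79.8
Slice 5: Δl = 2.3/cos25.7° = 2.553 m; N'_5 = 174·cos25.7° − 8·2.553 = 136.4; c'Δl = 40.33; W sinα = 75.5
Slice 6: Δl = 2.7/cos35.5° = 3.316 m; N'_6 = 128·cos35.5° − 6·3.316 = 84.3; c'Δl = 52.40; W sinα = 74.3
Slice 7: Δl = 1.4/cos44.4° = 1.959 m; N'_7 = 20·cos44.4° − 4·1.959 = 6.5; c'Δl = 30.96; W sinα = 14.0
Σc'Δl = 274.7 kN/m; ΣN' = 757.6 kN/m; ΣW sinα = 265.7 kN/m
Resisting = 274.7 + 757.6·tan32.7° = 274.7 + 486.4 = 761.1 kN/m
FS = 761.1 / 265.7 = 2.865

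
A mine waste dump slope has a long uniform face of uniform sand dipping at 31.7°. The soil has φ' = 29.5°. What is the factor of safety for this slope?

For a dry cohesionless infinite slope the factor of safety is FS = tanφ' / tanβ.
FS = tan29.5° / tan31.7° = 0.5658 / 0.6176 = 0.916

FS = 0.92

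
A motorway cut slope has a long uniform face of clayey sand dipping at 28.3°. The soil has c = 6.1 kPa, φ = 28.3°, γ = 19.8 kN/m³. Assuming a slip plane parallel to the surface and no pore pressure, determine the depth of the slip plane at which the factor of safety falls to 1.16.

z = 4.61 m

Setting FS = 1.16 in FS = [c + γz cos²β tanφ] / [γz sinβ cosβ] and solving for z:
z = c / [γ cosβ (FS·sinβ − cosβ·tanφ)]
  = 6.1 / [19.8·cos28.3°·(1.16·sin28.3° − cos28.3°·tan28.3°)]
  = 6.1 / [19.8·0.8805·(1.16·0.4741 − 0.8805·0.5384)]
  = 6.1 / 1.3224 = 4.613 m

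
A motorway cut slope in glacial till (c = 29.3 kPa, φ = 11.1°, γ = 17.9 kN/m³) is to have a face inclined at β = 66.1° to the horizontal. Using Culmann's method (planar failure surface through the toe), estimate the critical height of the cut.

H_c = 13.78 m

Culmann's analysis gives the critical failure plane at α_cr = (β + φ)/2 = (66.1 + 11.1)/2 = 38.6°, and the critical height
H_c = (4c/γ) · sinβ cosφ / [1 − cos(β − φ)]
    = (4·29.3/17.9) · sin66.1°·cos11.1° / [1 − cos(55.0°)]
    = 6.547 · 0.9143·0.9813 / [1 − 0.5736]
    = 6.547 · 0.8972 / 0.4264
    = 13.78 m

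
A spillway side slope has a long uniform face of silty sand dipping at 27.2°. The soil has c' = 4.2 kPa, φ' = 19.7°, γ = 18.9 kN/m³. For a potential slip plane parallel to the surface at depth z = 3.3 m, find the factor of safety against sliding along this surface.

FS = 0.86

For an infinite slope with a slip plane parallel to the surface (no pore pressure): FS = [c' + γz cos²β tanφ'] / [γz sinβ cosβ].
γz = 18.9·3.3 = 62.37 kN/m²
Numerator = 4.2 + 62.37·cos²27.2°·tan19.7° = 4.2 + 62.37·0.7911·0.3581 = 21.866 kPa
Denominator = 62.37·sin27.2°·cos27.2° = 62.37·0.4571·0.8894 = 25.357 kPa
FS = 21.866 / 25.357 = 0.862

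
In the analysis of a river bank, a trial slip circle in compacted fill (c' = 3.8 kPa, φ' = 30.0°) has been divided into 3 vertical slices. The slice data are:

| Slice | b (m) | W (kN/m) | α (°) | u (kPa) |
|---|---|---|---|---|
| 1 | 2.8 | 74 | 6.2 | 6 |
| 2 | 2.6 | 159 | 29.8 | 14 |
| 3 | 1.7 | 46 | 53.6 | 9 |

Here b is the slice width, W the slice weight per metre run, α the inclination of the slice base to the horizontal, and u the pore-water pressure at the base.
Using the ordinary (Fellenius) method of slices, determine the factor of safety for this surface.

Ordinary method of slices: FS = Σ[c'·Δl_i + (W_i cosα_i − u_i·Δl_i)·tanφ'] / Σ W_i sinα_i, with Δl_i = b_i / cosα_i.
Slice 1: Δl = 2.8/cos6.2° = 2.816 m; N'_1 = 74·cos6.2° − 6·2.816 = 56.7; c'Δl = 10.70; W sinα = 8.0
Slice 2: Δl = 2.6/cos29.8° = 2.996 m; N'_2 = 159·cos29.8° − 14·2.996 = 96.0; c'Δl = 11.39; W sinα = 79.0
Slice 3: Δl = 1.7/cos53.6° = 2.865 m; N'_3 = 46·cos53.6° − 9·2.865 = 1.5; c'Δl = 10.89; W sinα = 37.0
Σc'Δl = 33.0 kN/m; ΣN' = 154.2 kN/m; ΣW sinα = 124.0 kN/m
Resisting = 33.0 + 154.2·tan30.0° = 33.0 + 89.0 = 122.0 kN/m
FS = 122.0 / 124.0 = 0.984

FS = 0.98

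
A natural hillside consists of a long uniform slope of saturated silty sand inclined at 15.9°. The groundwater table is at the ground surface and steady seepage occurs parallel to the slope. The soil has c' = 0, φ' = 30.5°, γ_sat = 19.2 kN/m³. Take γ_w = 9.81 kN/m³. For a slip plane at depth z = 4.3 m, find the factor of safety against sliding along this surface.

FS = 1.01

With seepage parallel to the slope and the water table at the surface, the effective normal stress on the slip plane uses the buoyant unit weight γ' = γ_sat − γ_w while the driving shear stress uses γ_sat:
FS = [c' + γ' z cos²β tanφ'] / [γ_sat z sinβ cosβ]
(For c' = 0 this reduces to FS = (γ'/γ_sat)·tanφ'/tanβ.)
γ' = 19.2 − 9.81 = 9.39 kN/m³
Numerator = 0.0 + 9.39·4.3·cos²15.9°·tan30.5° = 0.0 + 9.39·4.3·0.9249·0.5890 = 21.999 kPa
Denominator = 19.2·4.3·sin15.9°·cos15.9° = 19.2·4.3·0.2740·0.9617 = 21.753 kPa
FS = 21.999 / 21.753 = 1.011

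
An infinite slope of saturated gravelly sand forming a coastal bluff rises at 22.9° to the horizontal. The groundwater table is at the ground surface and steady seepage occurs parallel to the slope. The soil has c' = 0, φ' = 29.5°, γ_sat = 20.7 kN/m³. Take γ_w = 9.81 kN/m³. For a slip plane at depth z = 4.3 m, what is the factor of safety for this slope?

With seepage parallel to the slope and the water table at the surface, the effective normal stress on the slip plane uses the buoyant unit weight γ' = γ_sat − γ_w while the driving shear stress uses γ_sat:
FS = [c' + γ' z cos²β tanφ'] / [γ_sat z sinβ cosβ]
(For c' = 0 this reduces to FS = (γ'/γ_sat)·tanφ'/tanβ.)
γ' = 20.7 − 9.81 = 10.89 kN/m³
Numerator = 0.0 + 10.89·4.3·cos²22.9°·tan29.5° = 0.0 + 10.89·4.3·0.8486·0.5658 = 22.482 kPa
Denominator = 20.7·4.3·sin22.9°·cos22.9° = 20.7·4.3·0.3891·0.9212 = 31.906 kPa
FS = 22.482 / 31.906 = 0.705

FS = 0.70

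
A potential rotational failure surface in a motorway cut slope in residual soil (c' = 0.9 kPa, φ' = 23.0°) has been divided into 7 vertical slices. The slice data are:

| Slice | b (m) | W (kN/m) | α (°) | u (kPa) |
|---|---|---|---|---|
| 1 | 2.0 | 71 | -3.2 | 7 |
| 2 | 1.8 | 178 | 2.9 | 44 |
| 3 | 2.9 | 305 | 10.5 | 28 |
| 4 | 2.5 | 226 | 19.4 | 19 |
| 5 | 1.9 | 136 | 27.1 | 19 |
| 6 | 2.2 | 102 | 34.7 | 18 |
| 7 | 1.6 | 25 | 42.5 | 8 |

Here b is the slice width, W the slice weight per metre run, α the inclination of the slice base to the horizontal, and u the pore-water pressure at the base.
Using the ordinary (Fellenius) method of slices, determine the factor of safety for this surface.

Ordinary method of slices: FS = Σ[c'·Δl_i + (W_i cosα_i − u_i·Δl_i)·tanφ'] / Σ W_i sinα_i, with Δl_i = b_i / cosα_i.
Slice 1: Δl = 2.0/cos(-3.2°) = 2.003 m; N'_1 = 71·cos(-3.2°) − 7·2.003 = 56.9; c'Δl = 1.80; W sinα = -4.0
Slice 2: Δl = 1.8/cos2.9° = 1.802 m; N'_2 = 178·cos2.9° − 44·1.802 = 98.5; c'Δl = 1.62; W sinα = 9.0
Slice 3: Δl = 2.9/cos10.5° = 2.949 m; N'_3 = 305·cos10.5° − 28·2.949 = 217.3; c'Δl = 2.65; W sinα = 55.6
Slice 4: Δl = 2.5/cos19.4° = 2.650 m; N'_4 = 226·cos19.4° − 19·2.650 = 162.8; c'Δl = 2.39; W sinα = 75.1
Slice 5: Δl = 1.9/cos27.1° = 2.134 m; N'_5 = 136·cos27.1° − 19·2.134 = 80.5; c'Δl = 1.92; W sinα = 62.0
Slice 6: Δl = 2.2/cos34.7° = 2.676 m; N'_6 = 102·cos34.7° − 18·2.676 = 35.7; c'Δl = 2.41; W sinα = 58.1
Slice 7: Δl = 1.6/cos42.5° = 2.170 m; N'_7 = 25·cos42.5° − 8·2.170 = 1.1; c'Δl = 1.95; W sinα = 16.9
Σc'Δl = 14.7 kN/m; ΣN' = 652.7 kN/m; ΣW sinα = 272.6 kN/m
Resisting = 14.7 + 652.7·tan23.0° = 14.7 + 277.1 = 291.8 kN/m
FS = 291.8 / 272.6 = 1.070

FS = 1.07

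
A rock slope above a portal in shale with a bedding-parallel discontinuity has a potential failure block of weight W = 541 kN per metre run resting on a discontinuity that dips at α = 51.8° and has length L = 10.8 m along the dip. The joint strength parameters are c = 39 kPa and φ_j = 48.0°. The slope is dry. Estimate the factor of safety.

Resolving the block weight along and normal to the plane and applying the Mohr–Coulomb strength on the joint:
N' = W cosα = 541·cos51.8° = 334.6 kN/m
Driving force T = W sinα = 541·sin51.8° = 425.1 kN/m
Resisting force R = c·L + N'·tanφ_j = 39·10.8 + 334.6·tan48.0° = 421.2 + 371.6 = 792.8 kN/m
FS = R / T = 792.8 / 425.1 = 1.865

FS = 1.86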